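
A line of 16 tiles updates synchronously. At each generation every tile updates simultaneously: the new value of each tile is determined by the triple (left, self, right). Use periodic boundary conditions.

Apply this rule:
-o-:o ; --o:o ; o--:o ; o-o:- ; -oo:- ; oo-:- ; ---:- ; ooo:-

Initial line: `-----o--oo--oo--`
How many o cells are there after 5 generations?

7

----oooo--oo--o-
---o----oo--oooo
o-ooo--o--oo----
o----ooooo--o--o
-o--o-----ooooo-
count of o: 7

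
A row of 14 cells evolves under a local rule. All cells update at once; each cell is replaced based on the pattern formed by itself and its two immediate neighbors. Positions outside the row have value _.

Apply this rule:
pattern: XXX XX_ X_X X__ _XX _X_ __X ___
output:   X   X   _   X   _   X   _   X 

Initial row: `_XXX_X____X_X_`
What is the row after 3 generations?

__XX_XXXX_X_XX
X__X__XXX_X__X
XX_XX__XX_XX_X

XX_XX__XX_XX_X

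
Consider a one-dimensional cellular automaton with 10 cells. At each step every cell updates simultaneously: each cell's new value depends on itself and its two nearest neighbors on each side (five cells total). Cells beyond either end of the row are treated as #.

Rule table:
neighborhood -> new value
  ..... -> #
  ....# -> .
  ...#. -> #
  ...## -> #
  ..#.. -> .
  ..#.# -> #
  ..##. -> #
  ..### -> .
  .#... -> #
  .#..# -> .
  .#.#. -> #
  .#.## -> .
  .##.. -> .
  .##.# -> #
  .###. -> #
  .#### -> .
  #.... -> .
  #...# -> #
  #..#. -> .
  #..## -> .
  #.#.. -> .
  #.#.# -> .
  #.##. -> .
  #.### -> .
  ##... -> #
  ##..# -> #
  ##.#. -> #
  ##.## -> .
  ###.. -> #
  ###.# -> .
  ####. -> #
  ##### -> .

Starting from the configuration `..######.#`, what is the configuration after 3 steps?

step 1: #.....#...
step 2: ##.#.#.###
step 3: #.#.#.....

#.#.#.....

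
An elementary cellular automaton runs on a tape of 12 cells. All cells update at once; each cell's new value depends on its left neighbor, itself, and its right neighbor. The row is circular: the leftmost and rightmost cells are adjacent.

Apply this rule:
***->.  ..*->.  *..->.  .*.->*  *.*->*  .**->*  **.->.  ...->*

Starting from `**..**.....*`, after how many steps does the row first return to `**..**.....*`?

12

step 1: ....*..***.*
step 2: .**.*..*..**
step 3: **.**..*..*.
step 4: *.**...*..**
step 5: .**..*.*..*.
step 6: .*...***..*.
step 7: .*.*.*....*.
step 8: .*****.**.*.
step 9: .*....**.**.
step 10: .*.**.*.**..
step 11: .***.****..*
step 12: **..**.....*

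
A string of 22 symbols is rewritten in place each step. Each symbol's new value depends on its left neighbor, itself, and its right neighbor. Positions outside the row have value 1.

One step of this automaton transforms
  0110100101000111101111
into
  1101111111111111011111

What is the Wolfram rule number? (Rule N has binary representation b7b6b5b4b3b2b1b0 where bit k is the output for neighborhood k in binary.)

position 14: 111 → 1  (bit 7 = 1)
position 2: 110 → 0  (bit 6 = 0)
position 0: 101 → 1  (bit 5 = 1)
position 5: 100 → 1  (bit 4 = 1)
position 1: 011 → 1  (bit 3 = 1)
position 4: 010 → 1  (bit 2 = 1)
position 6: 001 → 1  (bit 1 = 1)
position 11: 000 → 1  (bit 0 = 1)
bits b7..b0 = 10111111 = 191

191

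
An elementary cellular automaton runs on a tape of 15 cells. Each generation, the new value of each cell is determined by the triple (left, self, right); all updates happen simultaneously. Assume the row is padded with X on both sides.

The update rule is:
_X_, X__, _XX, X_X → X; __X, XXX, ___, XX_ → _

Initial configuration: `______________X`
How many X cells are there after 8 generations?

2

X_____________X
_X____________X
XXX___________X
___X__________X
X__XX_________X
_X_X_X________X
XXXXXXX_______X
_______X______X
count of X: 2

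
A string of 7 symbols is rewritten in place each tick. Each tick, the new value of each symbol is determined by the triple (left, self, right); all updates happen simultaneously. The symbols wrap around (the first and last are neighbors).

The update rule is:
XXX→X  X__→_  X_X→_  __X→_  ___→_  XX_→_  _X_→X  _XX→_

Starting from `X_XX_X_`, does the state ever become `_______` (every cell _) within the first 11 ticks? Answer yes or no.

X____X_
X____X_  (fixed point — unchanged through tick 11)
tick 11 is X____X_, still not uniform _

no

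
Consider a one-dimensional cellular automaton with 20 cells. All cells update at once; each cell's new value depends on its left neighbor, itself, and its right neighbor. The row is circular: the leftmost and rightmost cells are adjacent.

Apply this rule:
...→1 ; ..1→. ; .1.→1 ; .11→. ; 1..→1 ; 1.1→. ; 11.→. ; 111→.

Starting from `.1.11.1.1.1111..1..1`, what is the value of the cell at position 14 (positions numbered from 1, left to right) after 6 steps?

.

.1....1.1.....1.11.1
.1111.1.11111.1....1
......1.......1111.1
11111.1111111......1
.............11111..
111111111111......11
position 14 holds .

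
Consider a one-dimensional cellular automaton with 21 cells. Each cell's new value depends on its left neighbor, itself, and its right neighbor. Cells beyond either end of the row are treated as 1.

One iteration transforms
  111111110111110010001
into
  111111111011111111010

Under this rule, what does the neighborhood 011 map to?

0

At position 9 the neighborhood is 011; the next row has 0 there.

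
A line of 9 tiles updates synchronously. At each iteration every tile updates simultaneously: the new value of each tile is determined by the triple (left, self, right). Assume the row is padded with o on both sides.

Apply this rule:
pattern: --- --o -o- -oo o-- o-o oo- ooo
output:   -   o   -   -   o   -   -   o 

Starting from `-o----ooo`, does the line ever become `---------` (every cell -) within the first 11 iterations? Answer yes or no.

iteration 1: --o--o-oo
iteration 2: oo-oo---o
iteration 3: o----o-o-
iteration 4: -o--o----
iteration 5: --oo-o--o
iteration 6: oo----oo-
iteration 7: o-o--o---
iteration 8: ---oo-o-o
iteration 9: o-o------
iteration 10: ---o----o
iteration 11: o-o-o--o-
iteration 11 is o-o-o--o-, still not uniform -

no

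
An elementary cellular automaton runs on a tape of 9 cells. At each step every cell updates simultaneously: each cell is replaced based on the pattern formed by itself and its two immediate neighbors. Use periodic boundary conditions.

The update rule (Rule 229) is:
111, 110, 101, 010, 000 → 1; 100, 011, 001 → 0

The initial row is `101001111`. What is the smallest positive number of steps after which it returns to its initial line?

step 1: 111000111
step 2: 111010011
step 3: 111110001
step 4: 111110100
step 5: 011111100
step 6: 001111101
step 7: 000111111
step 8: 010011111
step 9: 110001111
step 10: 110100111
step 11: 111100011
step 12: 111101001
step 13: 111111000
step 14: 011111010
step 15: 001111110
step 16: 100111110
step 17: 100011111
step 18: 101001111

18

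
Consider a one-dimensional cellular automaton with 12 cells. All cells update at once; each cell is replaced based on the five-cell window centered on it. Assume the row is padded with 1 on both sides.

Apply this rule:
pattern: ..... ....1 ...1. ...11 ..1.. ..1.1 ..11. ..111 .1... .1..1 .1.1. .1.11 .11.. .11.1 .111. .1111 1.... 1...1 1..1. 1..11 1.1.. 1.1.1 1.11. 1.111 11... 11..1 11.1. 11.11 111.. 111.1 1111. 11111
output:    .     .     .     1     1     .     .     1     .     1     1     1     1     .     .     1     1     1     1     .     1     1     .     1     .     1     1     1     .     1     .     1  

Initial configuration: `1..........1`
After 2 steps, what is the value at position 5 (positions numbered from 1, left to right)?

1

step 1: ..1.......11
step 2: 111.1....111
position 5 holds 1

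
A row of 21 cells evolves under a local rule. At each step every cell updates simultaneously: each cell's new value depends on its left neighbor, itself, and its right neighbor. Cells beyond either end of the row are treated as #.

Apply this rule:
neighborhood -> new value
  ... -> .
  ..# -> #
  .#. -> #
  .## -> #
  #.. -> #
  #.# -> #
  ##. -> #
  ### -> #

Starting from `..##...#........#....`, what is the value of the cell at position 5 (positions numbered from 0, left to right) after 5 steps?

#

step 1: #####.###......###..#
step 2: ##########....#######
step 3: ###########..########
step 4: #####################
step 5: #####################
position 5 holds #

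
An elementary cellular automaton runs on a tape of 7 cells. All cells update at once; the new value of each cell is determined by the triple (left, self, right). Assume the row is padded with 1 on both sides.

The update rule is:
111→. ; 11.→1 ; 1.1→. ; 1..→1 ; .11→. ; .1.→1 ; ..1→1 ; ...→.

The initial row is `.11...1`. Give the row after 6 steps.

.1.1.1.

step 1: ..11.1.
step 2: 11.1.1.
step 3: .1.1.1.
step 4: .1.1.1.  (fixed point — unchanged through step 6)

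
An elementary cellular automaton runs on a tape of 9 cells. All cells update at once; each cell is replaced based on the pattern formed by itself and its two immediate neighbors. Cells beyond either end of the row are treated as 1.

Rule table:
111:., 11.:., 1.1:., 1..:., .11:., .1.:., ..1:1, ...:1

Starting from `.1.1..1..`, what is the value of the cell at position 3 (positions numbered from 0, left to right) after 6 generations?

1

generation 1: .....1..1
generation 2: .1111..1.
generation 3: ......1..
generation 4: .11111..1
generation 5: .......1.
generation 6: .111111..
position 3 holds 1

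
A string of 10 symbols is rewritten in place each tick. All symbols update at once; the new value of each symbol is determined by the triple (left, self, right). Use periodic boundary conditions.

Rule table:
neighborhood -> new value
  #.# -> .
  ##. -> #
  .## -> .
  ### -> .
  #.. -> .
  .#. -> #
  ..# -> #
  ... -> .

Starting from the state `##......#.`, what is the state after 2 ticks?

##....#.#.

.#.....##.
##....#.#.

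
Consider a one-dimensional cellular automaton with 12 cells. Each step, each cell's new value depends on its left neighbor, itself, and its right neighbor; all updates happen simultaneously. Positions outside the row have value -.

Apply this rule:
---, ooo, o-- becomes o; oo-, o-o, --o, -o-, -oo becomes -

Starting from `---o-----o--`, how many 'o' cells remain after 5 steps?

5

oo--oooo--oo
--o--oo-o---
o--o-----ooo
-o--oooo--o-
--o--oo-o--o
count of o: 5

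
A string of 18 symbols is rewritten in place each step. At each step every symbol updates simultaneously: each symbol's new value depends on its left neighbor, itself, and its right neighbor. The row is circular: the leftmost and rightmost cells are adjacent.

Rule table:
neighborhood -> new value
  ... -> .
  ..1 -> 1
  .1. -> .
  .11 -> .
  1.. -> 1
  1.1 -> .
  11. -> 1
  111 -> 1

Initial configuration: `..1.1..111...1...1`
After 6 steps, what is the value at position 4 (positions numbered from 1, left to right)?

.

11...11.111.1.1.1.
.11.1.1..11.......
1.1....11.11......
...1..1.1..11....1
1.1.11...11.11..1.
.....11.1.1..111..
position 4 holds .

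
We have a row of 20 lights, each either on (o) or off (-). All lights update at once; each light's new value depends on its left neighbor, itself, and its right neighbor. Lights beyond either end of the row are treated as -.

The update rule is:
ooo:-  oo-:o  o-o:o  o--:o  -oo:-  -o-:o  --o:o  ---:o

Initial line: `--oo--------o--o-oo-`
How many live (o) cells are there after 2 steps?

5

oo-oooooooooooooo-oo
-oo-------------oo-o
count of o: 5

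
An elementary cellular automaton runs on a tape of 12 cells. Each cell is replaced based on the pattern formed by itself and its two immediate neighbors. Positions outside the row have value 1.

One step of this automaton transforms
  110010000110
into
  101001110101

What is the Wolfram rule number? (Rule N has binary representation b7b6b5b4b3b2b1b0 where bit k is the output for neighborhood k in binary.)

position 0: 111 → 1  (bit 7 = 1)
position 1: 110 → 0  (bit 6 = 0)
position 11: 101 → 1  (bit 5 = 1)
position 2: 100 → 1  (bit 4 = 1)
position 9: 011 → 1  (bit 3 = 1)
position 4: 010 → 0  (bit 2 = 0)
position 3: 001 → 0  (bit 1 = 0)
position 6: 000 → 1  (bit 0 = 1)
bits b7..b0 = 10111001 = 185

185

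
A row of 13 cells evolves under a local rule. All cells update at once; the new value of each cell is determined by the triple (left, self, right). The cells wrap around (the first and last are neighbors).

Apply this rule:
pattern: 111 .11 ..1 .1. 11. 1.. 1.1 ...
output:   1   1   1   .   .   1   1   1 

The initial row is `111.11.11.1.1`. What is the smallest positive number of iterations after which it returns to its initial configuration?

11.11.11.1.11
1.11.11.1.111
.11.11.1.1111
11.11.1.1111.
1.11.1.1111.1
.11.1.1111.11
11.1.1111.11.
1.1.1111.11.1
.1.1111.11.11
1.1111.11.11.
.1111.11.11.1
1111.11.11.1.
111.11.11.1.1

13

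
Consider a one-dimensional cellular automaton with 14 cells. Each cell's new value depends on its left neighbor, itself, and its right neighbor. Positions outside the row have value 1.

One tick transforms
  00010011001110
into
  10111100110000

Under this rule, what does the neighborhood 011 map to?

At position 6 the neighborhood is 011; the next row has 0 there.

0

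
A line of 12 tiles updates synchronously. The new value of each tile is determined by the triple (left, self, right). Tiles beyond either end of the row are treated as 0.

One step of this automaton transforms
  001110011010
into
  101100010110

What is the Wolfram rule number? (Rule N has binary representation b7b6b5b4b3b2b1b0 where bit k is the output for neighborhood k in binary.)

173

position 3: 111 → 1  (bit 7 = 1)
position 4: 110 → 0  (bit 6 = 0)
position 9: 101 → 1  (bit 5 = 1)
position 5: 100 → 0  (bit 4 = 0)
position 2: 011 → 1  (bit 3 = 1)
position 10: 010 → 1  (bit 2 = 1)
position 1: 001 → 0  (bit 1 = 0)
position 0: 000 → 1  (bit 0 = 1)
bits b7..b0 = 10101101 = 173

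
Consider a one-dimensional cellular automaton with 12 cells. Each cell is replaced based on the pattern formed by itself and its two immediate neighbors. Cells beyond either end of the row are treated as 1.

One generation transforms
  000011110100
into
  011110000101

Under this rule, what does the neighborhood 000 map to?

At position 1 the neighborhood is 000; the next row has 1 there.

1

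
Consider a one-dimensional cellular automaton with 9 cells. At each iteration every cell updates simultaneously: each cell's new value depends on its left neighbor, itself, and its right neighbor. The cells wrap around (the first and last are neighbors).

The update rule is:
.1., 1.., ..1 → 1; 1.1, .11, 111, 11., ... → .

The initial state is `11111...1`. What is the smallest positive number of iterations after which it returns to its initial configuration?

.....1.1.
....11.11
1..1.....
11111...1

4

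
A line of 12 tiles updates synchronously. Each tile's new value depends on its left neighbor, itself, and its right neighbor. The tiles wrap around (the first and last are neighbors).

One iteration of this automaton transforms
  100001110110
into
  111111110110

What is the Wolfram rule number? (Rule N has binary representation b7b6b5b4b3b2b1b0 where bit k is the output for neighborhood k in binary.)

position 6: 111 → 1  (bit 7 = 1)
position 7: 110 → 1  (bit 6 = 1)
position 8: 101 → 0  (bit 5 = 0)
position 1: 100 → 1  (bit 4 = 1)
position 5: 011 → 1  (bit 3 = 1)
position 0: 010 → 1  (bit 2 = 1)
position 4: 001 → 1  (bit 1 = 1)
position 2: 000 → 1  (bit 0 = 1)
bits b7..b0 = 11011111 = 223

223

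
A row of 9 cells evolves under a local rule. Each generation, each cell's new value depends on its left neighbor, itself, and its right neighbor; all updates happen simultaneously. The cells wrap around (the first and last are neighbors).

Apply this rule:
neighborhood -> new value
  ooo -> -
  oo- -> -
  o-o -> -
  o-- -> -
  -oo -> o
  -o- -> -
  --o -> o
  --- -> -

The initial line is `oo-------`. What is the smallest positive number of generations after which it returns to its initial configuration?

9

generation 1: o-------o
generation 2: -------oo
generation 3: ------oo-
generation 4: -----oo--
generation 5: ----oo---
generation 6: ---oo----
generation 7: --oo-----
generation 8: -oo------
generation 9: oo-------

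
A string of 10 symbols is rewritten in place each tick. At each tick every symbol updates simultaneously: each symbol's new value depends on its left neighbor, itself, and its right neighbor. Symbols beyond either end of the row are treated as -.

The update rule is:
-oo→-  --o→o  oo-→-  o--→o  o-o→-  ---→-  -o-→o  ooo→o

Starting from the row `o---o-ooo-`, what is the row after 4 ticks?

---oo-oooo

oo-oo--o-o
-----ooo-o
----o-o--o
---oo-oooo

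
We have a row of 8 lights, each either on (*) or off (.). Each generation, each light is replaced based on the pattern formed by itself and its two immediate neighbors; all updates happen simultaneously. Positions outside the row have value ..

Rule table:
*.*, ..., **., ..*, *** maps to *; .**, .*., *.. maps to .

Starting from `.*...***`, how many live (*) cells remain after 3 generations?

5

generation 1: *..**.**
generation 2: ..*.**.*
generation 3: **.*.**.
count of *: 5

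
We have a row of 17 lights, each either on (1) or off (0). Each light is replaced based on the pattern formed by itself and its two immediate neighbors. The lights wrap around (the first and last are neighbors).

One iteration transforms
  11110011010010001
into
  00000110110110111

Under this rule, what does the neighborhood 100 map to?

At position 4 the neighborhood is 100; the next row has 0 there.

0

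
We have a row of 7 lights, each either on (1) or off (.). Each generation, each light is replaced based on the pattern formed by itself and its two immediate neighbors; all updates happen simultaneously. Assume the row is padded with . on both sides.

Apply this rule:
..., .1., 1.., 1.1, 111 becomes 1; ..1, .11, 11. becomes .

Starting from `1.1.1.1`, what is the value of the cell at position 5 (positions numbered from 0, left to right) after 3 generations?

.

generation 1: 1111111
generation 2: .11111.
generation 3: ..111.1
position 5 holds .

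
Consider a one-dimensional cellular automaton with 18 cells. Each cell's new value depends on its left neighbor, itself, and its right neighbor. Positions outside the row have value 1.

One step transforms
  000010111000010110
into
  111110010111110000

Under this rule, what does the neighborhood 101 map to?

At position 5 the neighborhood is 101; the next row has 0 there.

0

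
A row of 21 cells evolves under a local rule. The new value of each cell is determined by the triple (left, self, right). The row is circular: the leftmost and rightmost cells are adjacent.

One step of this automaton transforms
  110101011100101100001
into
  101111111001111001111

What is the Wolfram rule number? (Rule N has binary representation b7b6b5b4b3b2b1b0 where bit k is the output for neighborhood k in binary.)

position 0: 111 → 1  (bit 7 = 1)
position 1: 110 → 0  (bit 6 = 0)
position 2: 101 → 1  (bit 5 = 1)
position 10: 100 → 0  (bit 4 = 0)
position 7: 011 → 1  (bit 3 = 1)
position 3: 010 → 1  (bit 2 = 1)
position 11: 001 → 1  (bit 1 = 1)
position 17: 000 → 1  (bit 0 = 1)
bits b7..b0 = 10101111 = 175

175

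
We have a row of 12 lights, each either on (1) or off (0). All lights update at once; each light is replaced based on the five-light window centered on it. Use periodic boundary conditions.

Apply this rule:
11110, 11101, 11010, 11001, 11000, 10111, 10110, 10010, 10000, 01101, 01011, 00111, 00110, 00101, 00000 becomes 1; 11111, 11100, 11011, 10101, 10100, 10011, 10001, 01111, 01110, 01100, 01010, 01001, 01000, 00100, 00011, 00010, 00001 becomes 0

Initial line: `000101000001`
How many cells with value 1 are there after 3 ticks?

000100011000
100000010111
011110011101
count of 1: 8

8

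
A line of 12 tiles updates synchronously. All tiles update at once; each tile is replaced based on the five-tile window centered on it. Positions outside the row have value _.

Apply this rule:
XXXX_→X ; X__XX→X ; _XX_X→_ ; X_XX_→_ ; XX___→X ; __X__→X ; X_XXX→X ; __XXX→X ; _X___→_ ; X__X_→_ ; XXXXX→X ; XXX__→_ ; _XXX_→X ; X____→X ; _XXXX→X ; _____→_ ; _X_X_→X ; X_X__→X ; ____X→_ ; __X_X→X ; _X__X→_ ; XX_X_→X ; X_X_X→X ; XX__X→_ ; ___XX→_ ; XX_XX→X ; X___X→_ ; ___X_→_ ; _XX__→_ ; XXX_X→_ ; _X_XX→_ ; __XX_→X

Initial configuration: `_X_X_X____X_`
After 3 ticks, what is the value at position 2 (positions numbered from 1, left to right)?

X

tick 1: _XXXXX_X__X_
tick 2: _XXXX_XX__X_
tick 3: _XXX_X____X_
position 2 holds X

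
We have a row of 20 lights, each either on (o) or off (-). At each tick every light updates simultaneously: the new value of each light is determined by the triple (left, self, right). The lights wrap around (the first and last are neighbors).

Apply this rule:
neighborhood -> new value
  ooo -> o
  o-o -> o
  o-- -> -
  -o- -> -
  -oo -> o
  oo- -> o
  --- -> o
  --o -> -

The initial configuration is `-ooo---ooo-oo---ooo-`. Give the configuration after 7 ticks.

-oooooooooooooooooo-

-ooo-o-oooooo-o-ooo-
-oooo-oooooooo-oooo-
-oooooooooooooooooo-
-oooooooooooooooooo-  (fixed point — unchanged through tick 7)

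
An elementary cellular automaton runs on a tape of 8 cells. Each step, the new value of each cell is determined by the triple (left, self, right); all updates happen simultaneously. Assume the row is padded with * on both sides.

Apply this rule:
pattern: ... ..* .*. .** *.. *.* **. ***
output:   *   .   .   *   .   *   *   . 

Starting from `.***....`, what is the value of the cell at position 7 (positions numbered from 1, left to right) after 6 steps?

**.*.**.
.**.****
*****...
....*.*.
.**..*.*
***...**
position 7 holds *

*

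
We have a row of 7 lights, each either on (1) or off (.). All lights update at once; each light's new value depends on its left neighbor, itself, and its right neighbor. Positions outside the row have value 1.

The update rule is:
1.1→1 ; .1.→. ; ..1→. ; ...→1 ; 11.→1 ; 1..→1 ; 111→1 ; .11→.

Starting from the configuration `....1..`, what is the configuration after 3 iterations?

iteration 1: 111..1.
iteration 2: 1111..1
iteration 3: 11111..

11111..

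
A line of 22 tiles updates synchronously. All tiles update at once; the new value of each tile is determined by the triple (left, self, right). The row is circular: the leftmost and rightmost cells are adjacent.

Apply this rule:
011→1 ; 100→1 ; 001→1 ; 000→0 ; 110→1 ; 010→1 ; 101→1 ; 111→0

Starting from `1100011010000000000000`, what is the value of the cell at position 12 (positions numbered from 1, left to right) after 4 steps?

1

step 1: 1110111111000000000001
step 2: 0011100001100000000011
step 3: 1110110011110000000111
step 4: 0011111110011000001100
position 12 holds 1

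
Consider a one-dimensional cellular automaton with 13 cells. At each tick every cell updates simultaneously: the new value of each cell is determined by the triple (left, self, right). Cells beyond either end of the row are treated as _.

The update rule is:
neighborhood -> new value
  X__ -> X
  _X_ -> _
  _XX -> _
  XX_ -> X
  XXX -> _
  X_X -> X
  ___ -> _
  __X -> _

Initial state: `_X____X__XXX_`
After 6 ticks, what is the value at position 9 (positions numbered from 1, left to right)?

_

__X____X___XX
___X____X___X
____X____X___
_____X____X__
______X____X_
_______X____X
position 9 holds _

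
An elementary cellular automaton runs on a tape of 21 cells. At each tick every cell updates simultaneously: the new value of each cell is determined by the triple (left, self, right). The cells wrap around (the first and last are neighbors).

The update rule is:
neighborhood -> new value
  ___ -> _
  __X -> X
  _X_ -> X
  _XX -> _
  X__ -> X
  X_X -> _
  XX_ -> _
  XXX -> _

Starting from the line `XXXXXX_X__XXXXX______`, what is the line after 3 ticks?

_______XXX_____X____X
X_____X___X___XXX__XX
_X___XXX_XXX_X___XX__

_X___XXX_XXX_X___XX__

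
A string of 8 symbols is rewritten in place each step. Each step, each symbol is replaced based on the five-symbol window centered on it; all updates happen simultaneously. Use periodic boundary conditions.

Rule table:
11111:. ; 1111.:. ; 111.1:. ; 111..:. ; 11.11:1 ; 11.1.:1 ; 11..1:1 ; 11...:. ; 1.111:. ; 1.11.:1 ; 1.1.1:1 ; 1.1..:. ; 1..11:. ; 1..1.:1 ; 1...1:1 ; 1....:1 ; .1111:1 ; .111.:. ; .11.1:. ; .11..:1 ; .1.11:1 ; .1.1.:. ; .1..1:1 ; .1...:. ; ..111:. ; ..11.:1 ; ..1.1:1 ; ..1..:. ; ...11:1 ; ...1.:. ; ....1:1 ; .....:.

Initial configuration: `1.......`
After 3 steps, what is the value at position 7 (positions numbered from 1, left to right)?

1

..1...1.
1...1...
..1...1.
position 7 holds 1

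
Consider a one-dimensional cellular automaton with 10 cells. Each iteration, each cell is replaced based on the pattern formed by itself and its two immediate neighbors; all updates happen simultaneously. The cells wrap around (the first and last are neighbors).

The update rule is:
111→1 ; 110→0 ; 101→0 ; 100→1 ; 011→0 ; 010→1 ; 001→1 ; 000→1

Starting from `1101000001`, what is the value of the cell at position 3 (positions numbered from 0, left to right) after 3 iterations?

0

1001111110
1110111100
0100011011
position 3 holds 0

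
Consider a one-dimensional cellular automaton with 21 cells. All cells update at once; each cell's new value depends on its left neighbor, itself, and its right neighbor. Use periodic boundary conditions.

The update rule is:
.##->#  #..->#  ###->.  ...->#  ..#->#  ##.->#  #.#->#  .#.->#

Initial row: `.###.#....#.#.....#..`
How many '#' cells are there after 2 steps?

##.##################
.###.................
count of #: 3

3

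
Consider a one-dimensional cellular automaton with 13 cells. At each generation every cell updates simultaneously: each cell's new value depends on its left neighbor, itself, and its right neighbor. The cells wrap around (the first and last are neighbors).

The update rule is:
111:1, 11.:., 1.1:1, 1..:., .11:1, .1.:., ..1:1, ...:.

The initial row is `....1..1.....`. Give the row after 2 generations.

..1..1.......

...1..1......
..1..1.......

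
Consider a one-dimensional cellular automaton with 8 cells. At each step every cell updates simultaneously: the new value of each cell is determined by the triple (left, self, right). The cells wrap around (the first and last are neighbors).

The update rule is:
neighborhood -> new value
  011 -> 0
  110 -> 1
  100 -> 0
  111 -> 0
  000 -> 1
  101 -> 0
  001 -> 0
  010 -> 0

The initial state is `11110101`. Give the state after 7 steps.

11000001

00010000
11000111
01010000
00000111
01110001
00010100
11000001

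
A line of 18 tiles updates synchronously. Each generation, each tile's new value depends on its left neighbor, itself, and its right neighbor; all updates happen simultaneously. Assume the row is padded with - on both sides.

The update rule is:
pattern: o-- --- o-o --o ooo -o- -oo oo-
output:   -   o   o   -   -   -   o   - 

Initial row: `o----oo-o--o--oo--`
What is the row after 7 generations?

--oo-o-o------o--o
o-o-o-o--oooo-----
-o-o-o---o----oooo
--o-o--o---oo-o---
o--o-----o-o-o--oo
-----ooo--o-o---o-
oooo-o-----o--o---

oooo-o-----o--o---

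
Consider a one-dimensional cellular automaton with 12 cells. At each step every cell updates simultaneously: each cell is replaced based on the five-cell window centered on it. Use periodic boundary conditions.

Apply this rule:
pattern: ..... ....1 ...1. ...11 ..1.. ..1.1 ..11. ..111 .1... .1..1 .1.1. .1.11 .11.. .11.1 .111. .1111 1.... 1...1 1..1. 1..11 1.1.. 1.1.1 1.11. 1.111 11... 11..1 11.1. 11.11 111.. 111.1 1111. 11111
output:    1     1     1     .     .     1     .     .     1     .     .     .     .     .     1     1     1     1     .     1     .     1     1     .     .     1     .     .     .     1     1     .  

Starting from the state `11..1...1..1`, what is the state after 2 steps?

1...1.1.1.1.

1.1..111..1.
1...1.1.1.1.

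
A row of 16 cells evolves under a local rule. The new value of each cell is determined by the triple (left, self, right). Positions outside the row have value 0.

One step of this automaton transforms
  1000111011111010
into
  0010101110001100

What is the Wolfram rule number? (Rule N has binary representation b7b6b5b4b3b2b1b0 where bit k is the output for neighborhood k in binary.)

position 5: 111 → 0  (bit 7 = 0)
position 6: 110 → 1  (bit 6 = 1)
position 7: 101 → 1  (bit 5 = 1)
position 1: 100 → 0  (bit 4 = 0)
position 4: 011 → 1  (bit 3 = 1)
position 0: 010 → 0  (bit 2 = 0)
position 3: 001 → 0  (bit 1 = 0)
position 2: 000 → 1  (bit 0 = 1)
bits b7..b0 = 01101001 = 105

105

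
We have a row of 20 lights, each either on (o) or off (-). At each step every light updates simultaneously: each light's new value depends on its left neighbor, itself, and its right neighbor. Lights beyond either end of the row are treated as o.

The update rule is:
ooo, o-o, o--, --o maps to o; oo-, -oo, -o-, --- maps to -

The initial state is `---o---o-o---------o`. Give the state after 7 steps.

o-o-o-o-o-o-------o-
-o-o-o-o-o-o-----o-o
o-o-o-o-o-o-o---o-o-
-o-o-o-o-o-o-o-o-o-o
o-o-o-o-o-o-o-o-o-o-
-o-o-o-o-o-o-o-o-o-o  (repeats step 4; period 2)
step 7: o-o-o-o-o-o-o-o-o-o-

o-o-o-o-o-o-o-o-o-o-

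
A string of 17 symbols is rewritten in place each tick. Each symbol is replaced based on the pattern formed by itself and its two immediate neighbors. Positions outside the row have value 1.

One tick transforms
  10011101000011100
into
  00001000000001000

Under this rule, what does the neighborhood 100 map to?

At position 1 the neighborhood is 100; the next row has 0 there.

0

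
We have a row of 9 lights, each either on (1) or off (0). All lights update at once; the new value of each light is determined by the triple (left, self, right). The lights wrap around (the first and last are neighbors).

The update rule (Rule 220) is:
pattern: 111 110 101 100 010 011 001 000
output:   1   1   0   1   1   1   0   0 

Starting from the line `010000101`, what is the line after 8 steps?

step 1: 011000101
step 2: 011100101
step 3: 011110101
step 4: 011110101  (fixed point — unchanged through step 8)

011110101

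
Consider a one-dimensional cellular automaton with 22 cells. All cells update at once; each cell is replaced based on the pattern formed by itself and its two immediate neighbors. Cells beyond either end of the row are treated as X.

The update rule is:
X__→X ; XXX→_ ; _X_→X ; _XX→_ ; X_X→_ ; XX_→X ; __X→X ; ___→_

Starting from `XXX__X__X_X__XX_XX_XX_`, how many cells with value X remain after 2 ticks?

__XXXXXXX_XXX_X__X__X_
XX______X___X_XXXXXXX_
count of X: 11

11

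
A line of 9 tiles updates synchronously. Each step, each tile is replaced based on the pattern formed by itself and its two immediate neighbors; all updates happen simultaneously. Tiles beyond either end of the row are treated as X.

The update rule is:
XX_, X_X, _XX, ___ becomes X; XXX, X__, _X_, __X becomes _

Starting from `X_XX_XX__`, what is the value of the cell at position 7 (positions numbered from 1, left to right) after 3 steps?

_

XXXXXXX__
______X__
_XXXX____
position 7 holds _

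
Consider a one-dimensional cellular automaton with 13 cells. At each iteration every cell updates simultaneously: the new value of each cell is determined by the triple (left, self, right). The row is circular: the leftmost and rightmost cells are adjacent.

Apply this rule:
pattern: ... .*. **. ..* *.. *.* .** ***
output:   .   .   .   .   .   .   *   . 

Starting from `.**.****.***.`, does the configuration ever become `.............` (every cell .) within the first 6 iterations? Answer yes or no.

.*..*....*...
.............
all cells are . at iteration 2

yes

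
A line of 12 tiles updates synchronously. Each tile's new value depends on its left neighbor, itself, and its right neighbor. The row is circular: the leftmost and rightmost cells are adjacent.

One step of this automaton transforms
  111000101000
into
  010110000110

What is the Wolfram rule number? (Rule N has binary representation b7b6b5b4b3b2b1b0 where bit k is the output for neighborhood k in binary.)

position 1: 111 → 1  (bit 7 = 1)
position 2: 110 → 0  (bit 6 = 0)
position 7: 101 → 0  (bit 5 = 0)
position 3: 100 → 1  (bit 4 = 1)
position 0: 011 → 0  (bit 3 = 0)
position 6: 010 → 0  (bit 2 = 0)
position 5: 001 → 0  (bit 1 = 0)
position 4: 000 → 1  (bit 0 = 1)
bits b7..b0 = 10010001 = 145

145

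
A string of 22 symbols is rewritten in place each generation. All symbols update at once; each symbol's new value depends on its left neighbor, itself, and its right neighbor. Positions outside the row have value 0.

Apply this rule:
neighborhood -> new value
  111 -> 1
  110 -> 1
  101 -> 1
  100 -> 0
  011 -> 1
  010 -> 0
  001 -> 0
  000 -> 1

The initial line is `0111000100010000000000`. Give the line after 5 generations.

0111111101101111111111

0111010001000111111111
0111100100010111111111
0111100001001111111111
0111101100001111111111
0111111101101111111111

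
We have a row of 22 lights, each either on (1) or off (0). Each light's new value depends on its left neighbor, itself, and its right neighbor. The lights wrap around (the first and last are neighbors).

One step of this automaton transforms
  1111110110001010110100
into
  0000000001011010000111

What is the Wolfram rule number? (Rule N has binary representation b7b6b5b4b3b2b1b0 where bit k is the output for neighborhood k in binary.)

position 1: 111 → 0  (bit 7 = 0)
position 5: 110 → 0  (bit 6 = 0)
position 6: 101 → 0  (bit 5 = 0)
position 9: 100 → 1  (bit 4 = 1)
position 0: 011 → 0  (bit 3 = 0)
position 12: 010 → 1  (bit 2 = 1)
position 11: 001 → 1  (bit 1 = 1)
position 10: 000 → 0  (bit 0 = 0)
bits b7..b0 = 00010110 = 22

22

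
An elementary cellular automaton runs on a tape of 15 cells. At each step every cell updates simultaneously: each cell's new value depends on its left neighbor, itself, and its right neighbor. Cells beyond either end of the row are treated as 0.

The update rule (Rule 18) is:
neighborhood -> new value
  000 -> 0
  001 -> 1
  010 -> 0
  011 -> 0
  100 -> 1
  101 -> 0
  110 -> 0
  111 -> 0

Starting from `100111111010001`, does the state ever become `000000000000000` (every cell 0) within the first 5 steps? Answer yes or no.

step 1: 011000000001010
step 2: 100100000010001
step 3: 011010000101010
step 4: 100001001000001
step 5: 010010110100010
step 5 is 010010110100010, still not uniform 0

no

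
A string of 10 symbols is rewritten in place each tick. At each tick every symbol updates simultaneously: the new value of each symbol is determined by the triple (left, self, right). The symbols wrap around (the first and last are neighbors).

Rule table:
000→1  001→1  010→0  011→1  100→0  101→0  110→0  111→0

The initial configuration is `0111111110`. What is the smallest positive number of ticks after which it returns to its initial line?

1100000000
1001111111
0011000000
1110011111
0000110000
1111100111
0000001100
1111111001
0000000011
0111111110

10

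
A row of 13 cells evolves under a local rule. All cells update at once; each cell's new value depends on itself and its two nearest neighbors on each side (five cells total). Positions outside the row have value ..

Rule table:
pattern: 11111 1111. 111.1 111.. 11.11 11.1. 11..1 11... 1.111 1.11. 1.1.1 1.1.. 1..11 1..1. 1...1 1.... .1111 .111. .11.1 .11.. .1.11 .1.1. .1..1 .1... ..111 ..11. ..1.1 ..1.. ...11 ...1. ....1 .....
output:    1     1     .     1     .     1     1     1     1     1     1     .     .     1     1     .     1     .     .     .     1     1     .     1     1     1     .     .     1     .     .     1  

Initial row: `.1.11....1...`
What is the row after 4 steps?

1..1..1.1....

step 1: ..11.1....1.1
step 2: .11.1.1....1.
step 3: 11.111.1....1
step 4: 1..1..1.1....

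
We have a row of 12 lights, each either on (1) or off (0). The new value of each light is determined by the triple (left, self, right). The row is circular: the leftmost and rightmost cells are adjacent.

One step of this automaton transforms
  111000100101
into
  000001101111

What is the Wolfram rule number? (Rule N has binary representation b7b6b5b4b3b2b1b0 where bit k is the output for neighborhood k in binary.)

position 0: 111 → 0  (bit 7 = 0)
position 2: 110 → 0  (bit 6 = 0)
position 10: 101 → 1  (bit 5 = 1)
position 3: 100 → 0  (bit 4 = 0)
position 11: 011 → 1  (bit 3 = 1)
position 6: 010 → 1  (bit 2 = 1)
position 5: 001 → 1  (bit 1 = 1)
position 4: 000 → 0  (bit 0 = 0)
bits b7..b0 = 00101110 = 46

46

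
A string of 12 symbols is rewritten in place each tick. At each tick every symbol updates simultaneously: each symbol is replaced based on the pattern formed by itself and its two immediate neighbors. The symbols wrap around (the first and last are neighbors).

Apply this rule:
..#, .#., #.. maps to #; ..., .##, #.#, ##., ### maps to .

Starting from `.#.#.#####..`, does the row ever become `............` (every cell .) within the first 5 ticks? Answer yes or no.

yes

##.#......#.
...##....##.
..#..#..#..#
############
............
all cells are . at tick 5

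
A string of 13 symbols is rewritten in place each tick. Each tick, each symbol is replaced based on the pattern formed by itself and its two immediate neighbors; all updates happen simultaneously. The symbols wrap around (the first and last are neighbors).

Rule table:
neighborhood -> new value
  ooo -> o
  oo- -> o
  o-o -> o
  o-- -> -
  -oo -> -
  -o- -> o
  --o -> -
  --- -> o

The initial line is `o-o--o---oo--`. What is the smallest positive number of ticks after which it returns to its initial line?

39

ooo--o-o--o--
-oo--ooo--o--
--o---oo--o-o
--o-o--o--ooo
--ooo--o---oo
---oo--o-o--o
-o--o--ooo--o
oo--o---oo--o
oo--o-o--o---
-o--ooo--o-o-
-o---oo--ooo-
-o-o--o---oo-
-ooo--o-o--o-
--oo--ooo--o-
o--o---oo--o-
o--o-o--o--oo
o--ooo--o---o
o---oo--o-o--
o-o--o--ooo--
ooo--o---oo--
-oo--o-o--o--
--o--ooo--o-o
--o---oo--ooo
--o-o--o---oo
--ooo--o-o--o
---oo--ooo--o
-o--o---oo--o
oo--o-o--o--o
oo--ooo--o---
-o---oo--o-o-
-o-o--o--ooo-
-ooo--o---oo-
--oo--o-o--o-
o--o--ooo--o-
o--o---oo--oo
o--o-o--o---o
o--ooo--o-o--
o---oo--ooo--
o-o--o---oo--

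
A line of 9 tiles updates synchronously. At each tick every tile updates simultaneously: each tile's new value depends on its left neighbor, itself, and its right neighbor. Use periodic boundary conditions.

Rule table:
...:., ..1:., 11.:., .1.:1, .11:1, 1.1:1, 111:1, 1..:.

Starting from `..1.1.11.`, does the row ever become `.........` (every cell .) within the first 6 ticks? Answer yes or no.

no

tick 1: ..11111..
tick 2: ..1111...
tick 3: ..111....
tick 4: ..11.....
tick 5: ..1......
tick 6: ..1......
tick 6 is ..1......, still not uniform .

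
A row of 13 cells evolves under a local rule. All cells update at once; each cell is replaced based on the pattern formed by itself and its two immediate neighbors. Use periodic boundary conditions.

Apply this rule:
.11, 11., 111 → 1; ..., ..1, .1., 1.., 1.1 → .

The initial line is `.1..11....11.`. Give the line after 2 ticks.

....11....11.

tick 1: ....11....11.
tick 2: ....11....11.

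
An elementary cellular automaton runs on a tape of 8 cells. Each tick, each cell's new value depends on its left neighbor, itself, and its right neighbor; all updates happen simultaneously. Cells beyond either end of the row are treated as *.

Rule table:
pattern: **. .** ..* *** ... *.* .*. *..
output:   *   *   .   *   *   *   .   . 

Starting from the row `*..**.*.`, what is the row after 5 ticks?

*..*****

*..***.*
*..*****
*..*****  (fixed point — unchanged through tick 5)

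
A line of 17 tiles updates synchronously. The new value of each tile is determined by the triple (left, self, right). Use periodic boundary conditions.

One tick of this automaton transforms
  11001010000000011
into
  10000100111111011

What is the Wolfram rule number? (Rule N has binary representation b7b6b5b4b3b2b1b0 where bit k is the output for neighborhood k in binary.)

169

position 0: 111 → 1  (bit 7 = 1)
position 1: 110 → 0  (bit 6 = 0)
position 5: 101 → 1  (bit 5 = 1)
position 2: 100 → 0  (bit 4 = 0)
position 15: 011 → 1  (bit 3 = 1)
position 4: 010 → 0  (bit 2 = 0)
position 3: 001 → 0  (bit 1 = 0)
position 8: 000 → 1  (bit 0 = 1)
bits b7..b0 = 10101001 = 169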